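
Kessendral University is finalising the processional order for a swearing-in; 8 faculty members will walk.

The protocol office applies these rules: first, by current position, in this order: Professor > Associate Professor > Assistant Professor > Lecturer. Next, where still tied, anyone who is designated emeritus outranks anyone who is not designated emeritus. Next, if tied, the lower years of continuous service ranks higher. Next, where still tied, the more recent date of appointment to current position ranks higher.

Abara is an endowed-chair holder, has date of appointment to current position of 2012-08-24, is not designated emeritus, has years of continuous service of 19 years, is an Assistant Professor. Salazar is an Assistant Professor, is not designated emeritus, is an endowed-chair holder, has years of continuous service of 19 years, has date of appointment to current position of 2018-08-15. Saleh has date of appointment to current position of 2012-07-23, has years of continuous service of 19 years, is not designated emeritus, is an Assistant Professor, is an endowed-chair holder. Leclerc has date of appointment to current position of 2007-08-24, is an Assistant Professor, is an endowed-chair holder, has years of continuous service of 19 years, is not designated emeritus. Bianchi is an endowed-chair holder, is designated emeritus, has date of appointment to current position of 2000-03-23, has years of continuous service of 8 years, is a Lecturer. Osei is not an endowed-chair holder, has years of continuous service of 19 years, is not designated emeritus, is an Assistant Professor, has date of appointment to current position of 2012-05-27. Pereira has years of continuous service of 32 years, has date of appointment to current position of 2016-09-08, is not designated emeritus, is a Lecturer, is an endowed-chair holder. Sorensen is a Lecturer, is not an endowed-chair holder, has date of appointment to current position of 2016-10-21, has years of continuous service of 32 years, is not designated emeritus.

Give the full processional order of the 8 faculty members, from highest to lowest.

Salazar, Abara, Saleh, Osei, Leclerc, Bianchi, Sorensen, Pereira

By current position: Salazar, Abara, Saleh, Osei and Leclerc (Assistant Professor); then Bianchi, Sorensen and Pereira (Lecturer).
Salazar, Abara, Saleh, Osei and Leclerc are each not designated emeritus, so the next rule applies.
Salazar, Abara, Saleh, Osei and Leclerc all have years of continuous service 19 years, so the next rule applies.
Among Salazar, Abara, Saleh, Osei and Leclerc, by date of appointment to current position (later first): Salazar (2018-08-15) before Abara (2012-08-24) before Saleh (2012-07-23) before Osei (2012-05-27) before Leclerc (2007-08-24).
Among Bianchi, Sorensen and Pereira, designated emeritus before not designated emeritus: Bianchi (designated emeritus) before Sorensen and Pereira (not designated emeritus).
Sorensen and Pereira both have years of continuous service 32 years, so the next rule applies.
Among Sorensen and Pereira, by date of appointment to current position (later first): Sorensen (2016-10-21) before Pereira (2016-09-08).
Full order: Salazar, Abara, Saleh, Osei, Leclerc, Bianchi, Sorensen, Pereira.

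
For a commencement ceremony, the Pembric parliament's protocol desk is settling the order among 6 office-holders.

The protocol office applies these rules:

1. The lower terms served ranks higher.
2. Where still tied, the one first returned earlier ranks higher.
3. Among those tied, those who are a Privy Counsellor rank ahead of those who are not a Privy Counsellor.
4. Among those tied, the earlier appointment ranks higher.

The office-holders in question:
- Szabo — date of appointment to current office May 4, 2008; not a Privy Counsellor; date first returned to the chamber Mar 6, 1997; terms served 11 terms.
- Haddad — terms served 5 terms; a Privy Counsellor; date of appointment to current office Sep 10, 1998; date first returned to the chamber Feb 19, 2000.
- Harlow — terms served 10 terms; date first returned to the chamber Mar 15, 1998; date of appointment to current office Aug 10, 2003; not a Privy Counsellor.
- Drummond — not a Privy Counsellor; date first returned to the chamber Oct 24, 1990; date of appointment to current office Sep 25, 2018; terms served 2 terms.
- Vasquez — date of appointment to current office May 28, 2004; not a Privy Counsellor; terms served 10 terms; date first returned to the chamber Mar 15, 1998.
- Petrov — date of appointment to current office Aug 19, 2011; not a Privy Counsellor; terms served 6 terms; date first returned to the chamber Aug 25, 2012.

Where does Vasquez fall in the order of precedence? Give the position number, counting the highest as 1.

By terms served (lower first): Drummond (2 terms); then Haddad (5 terms); then Petrov (6 terms); then Harlow and Vasquez (both 10 terms); then Szabo (11 terms).
Harlow and Vasquez both have date first returned to the chamber Mar 15, 1998, so the next rule applies.
Harlow and Vasquez are each not a Privy Counsellor, so the next rule applies.
Among Harlow and Vasquez, by date of appointment to current office (earlier first): Harlow (Aug 10, 2003) before Vasquez (May 28, 2004).
Order: Drummond, Haddad, Petrov, Harlow, Vasquez, Szabo. So position 5.

5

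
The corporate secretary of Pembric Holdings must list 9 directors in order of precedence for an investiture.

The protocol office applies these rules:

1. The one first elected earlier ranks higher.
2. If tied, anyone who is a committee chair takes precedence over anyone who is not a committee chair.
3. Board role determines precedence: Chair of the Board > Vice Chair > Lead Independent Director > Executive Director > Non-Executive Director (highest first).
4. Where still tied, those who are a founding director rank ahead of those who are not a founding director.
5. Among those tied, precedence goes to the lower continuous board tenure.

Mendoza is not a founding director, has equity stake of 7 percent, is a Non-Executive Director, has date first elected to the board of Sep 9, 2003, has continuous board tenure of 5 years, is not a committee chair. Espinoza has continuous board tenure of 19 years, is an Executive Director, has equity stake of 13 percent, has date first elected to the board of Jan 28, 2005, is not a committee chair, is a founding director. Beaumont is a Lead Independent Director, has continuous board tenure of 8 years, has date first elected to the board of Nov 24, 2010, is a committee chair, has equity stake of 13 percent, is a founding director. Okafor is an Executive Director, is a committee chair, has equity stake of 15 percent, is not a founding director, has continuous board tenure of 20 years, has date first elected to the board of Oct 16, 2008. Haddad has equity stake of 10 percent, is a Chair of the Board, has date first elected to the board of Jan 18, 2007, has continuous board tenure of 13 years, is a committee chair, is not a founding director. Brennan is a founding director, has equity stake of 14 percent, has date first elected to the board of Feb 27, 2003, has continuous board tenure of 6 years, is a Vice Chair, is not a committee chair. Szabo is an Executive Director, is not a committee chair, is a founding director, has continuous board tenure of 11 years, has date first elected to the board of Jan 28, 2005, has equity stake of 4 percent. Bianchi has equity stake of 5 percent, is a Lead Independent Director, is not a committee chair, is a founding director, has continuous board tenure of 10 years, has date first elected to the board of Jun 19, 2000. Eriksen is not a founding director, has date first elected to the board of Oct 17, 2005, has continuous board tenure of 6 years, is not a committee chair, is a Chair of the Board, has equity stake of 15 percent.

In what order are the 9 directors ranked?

By date first elected to the board (earlier first): Bianchi (Jun 19, 2000); then Brennan (Feb 27, 2003); then Mendoza (Sep 9, 2003); then Szabo and Espinoza (both Jan 28, 2005); then Eriksen (Oct 17, 2005); then Haddad (Jan 18, 2007); then Okafor (Oct 16, 2008); then Beaumont (Nov 24, 2010).
Szabo and Espinoza are each not a committee chair, so the next rule applies.
Szabo and Espinoza are each Executive Director, so the next rule applies.
Szabo and Espinoza are each a founding director, so the next rule applies.
Among Szabo and Espinoza, by continuous board tenure (lower first): Szabo (11 years) before Espinoza (19 years).
Full order: Bianchi, Brennan, Mendoza, Szabo, Espinoza, Eriksen, Haddad, Okafor, Beaumont.

Bianchi, Brennan, Mendoza, Szabo, Espinoza, Eriksen, Haddad, Okafor, Beaumont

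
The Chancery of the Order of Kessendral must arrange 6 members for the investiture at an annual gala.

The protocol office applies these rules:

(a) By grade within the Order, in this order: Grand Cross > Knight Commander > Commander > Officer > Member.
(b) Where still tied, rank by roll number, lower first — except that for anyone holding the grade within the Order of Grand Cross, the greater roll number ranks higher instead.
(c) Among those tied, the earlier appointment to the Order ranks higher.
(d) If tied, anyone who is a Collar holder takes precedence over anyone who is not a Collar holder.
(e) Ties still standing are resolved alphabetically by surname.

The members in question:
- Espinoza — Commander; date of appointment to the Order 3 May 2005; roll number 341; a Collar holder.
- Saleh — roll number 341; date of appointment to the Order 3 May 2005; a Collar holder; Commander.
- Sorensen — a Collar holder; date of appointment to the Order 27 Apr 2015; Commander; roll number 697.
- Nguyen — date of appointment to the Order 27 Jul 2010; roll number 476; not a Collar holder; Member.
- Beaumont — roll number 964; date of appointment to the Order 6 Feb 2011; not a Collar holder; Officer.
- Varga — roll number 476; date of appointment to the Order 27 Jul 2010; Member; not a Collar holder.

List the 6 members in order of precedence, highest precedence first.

Espinoza, Saleh, Sorensen, Beaumont, Nguyen, Varga

By grade within the Order: Espinoza, Saleh and Sorensen (Commander); then Beaumont (Officer); then Nguyen and Varga (Member).
Among Espinoza, Saleh and Sorensen, by roll number (lower first): Espinoza and Saleh (341) before Sorensen (697).
Espinoza and Saleh both have date of appointment to the Order 3 May 2005, so the next rule applies.
Espinoza and Saleh are each a Collar holder, so the next rule applies.
Among Espinoza and Saleh, alphabetically by surname: Espinoza before Saleh.
Nguyen and Varga both have roll number 476, so the next rule applies.
Nguyen and Varga both have date of appointment to the Order 27 Jul 2010, so the next rule applies.
Nguyen and Varga are each not a Collar holder, so the next rule applies.
Among Nguyen and Varga, alphabetically by surname: Nguyen before Varga.
Full order: Espinoza, Saleh, Sorensen, Beaumont, Nguyen, Varga.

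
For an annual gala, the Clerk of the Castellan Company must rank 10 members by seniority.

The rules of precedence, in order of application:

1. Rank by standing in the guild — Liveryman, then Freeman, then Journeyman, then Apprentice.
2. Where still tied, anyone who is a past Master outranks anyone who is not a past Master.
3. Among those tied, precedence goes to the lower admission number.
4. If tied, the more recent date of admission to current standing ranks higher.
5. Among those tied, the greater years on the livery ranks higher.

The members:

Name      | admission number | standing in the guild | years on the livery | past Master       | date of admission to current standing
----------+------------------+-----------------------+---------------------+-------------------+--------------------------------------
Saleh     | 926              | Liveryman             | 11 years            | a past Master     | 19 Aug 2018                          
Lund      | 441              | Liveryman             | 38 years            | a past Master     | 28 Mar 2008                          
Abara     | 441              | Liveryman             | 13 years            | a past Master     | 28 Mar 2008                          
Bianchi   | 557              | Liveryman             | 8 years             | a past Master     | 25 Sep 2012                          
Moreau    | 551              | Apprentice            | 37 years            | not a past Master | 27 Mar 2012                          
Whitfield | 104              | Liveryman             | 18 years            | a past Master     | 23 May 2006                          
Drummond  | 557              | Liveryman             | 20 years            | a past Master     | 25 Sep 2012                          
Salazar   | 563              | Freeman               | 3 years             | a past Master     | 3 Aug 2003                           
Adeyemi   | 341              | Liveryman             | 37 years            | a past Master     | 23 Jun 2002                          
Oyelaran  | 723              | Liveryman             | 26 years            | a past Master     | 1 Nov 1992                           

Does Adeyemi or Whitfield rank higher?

Whitfield

By standing in the guild: Whitfield, Adeyemi, Lund, Abara, Drummond, Bianchi, Oyelaran and Saleh (Liveryman); then Salazar (Freeman); then Moreau (Apprentice).
Whitfield, Adeyemi, Lund, Abara, Drummond, Bianchi, Oyelaran and Saleh are each a past Master, so the next rule applies.
Among Whitfield, Adeyemi, Lund, Abara, Drummond, Bianchi, Oyelaran and Saleh, by admission number (lower first): Whitfield (104) before Adeyemi (341) before Lund and Abara (441) before Drummond and Bianchi (557) before Oyelaran (723) before Saleh (926).
Lund and Abara both have date of admission to current standing 28 Mar 2008, so the next rule applies.
Among Lund and Abara, by years on the livery (higher first): Lund (38 years) before Abara (13 years).
Drummond and Bianchi both have date of admission to current standing 25 Sep 2012, so the next rule applies.
Among Drummond and Bianchi, by years on the livery (higher first): Drummond (20 years) before Bianchi (8 years).
So Whitfield takes precedence.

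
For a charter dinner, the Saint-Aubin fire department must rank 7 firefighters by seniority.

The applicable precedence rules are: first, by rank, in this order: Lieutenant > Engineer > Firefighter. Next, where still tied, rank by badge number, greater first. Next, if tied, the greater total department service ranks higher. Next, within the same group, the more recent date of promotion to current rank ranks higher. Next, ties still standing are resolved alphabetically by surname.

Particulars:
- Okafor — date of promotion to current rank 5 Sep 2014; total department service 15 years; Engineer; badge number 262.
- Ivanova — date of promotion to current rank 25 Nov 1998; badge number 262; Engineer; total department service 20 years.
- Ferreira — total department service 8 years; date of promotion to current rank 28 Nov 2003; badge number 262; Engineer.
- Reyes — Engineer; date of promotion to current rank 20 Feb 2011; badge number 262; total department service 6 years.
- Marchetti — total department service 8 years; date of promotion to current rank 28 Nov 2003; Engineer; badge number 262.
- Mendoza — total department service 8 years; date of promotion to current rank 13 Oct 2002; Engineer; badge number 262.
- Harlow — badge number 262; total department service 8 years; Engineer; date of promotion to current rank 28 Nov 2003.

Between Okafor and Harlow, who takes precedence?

Okafor

By rank: Ivanova, Okafor, Ferreira, Harlow, Marchetti, Mendoza and Reyes (Engineer).
Ivanova, Okafor, Ferreira, Harlow, Marchetti, Mendoza and Reyes all have badge number 262, so the next rule applies.
Among Ivanova, Okafor, Ferreira, Harlow, Marchetti, Mendoza and Reyes, by total department service (higher first): Ivanova (20 years) before Okafor (15 years) before Ferreira, Harlow, Marchetti and Mendoza (8 years) before Reyes (6 years).
Among Ferreira, Harlow, Marchetti and Mendoza, by date of promotion to current rank (later first): Ferreira, Harlow and Marchetti (28 Nov 2003) before Mendoza (13 Oct 2002).
Among Ferreira, Harlow and Marchetti, alphabetically by surname: Ferreira before Harlow before Marchetti.
So Okafor takes precedence.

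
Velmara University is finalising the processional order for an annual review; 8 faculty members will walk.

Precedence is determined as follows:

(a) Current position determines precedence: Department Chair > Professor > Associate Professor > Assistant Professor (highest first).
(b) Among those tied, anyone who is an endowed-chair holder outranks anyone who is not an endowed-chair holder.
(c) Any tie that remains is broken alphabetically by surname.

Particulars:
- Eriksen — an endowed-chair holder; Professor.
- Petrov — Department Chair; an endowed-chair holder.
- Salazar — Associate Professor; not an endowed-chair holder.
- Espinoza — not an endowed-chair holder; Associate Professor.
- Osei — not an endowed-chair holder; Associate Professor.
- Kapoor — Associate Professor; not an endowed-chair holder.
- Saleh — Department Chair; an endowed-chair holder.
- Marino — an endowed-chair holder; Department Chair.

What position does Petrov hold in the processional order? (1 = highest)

2

By current position: Marino, Petrov and Saleh (Department Chair); then Eriksen (Professor); then Espinoza, Kapoor, Osei and Salazar (Associate Professor).
Marino, Petrov and Saleh are each an endowed-chair holder, so the next rule applies.
Among Marino, Petrov and Saleh, alphabetically by surname: Marino before Petrov before Saleh.
Espinoza, Kapoor, Osei and Salazar are each not an endowed-chair holder, so the next rule applies.
Among Espinoza, Kapoor, Osei and Salazar, alphabetically by surname: Espinoza before Kapoor before Osei before Salazar.
Order: Marino, Petrov, Saleh, Eriksen, Espinoza, Kapoor, Osei, Salazar. So position 2.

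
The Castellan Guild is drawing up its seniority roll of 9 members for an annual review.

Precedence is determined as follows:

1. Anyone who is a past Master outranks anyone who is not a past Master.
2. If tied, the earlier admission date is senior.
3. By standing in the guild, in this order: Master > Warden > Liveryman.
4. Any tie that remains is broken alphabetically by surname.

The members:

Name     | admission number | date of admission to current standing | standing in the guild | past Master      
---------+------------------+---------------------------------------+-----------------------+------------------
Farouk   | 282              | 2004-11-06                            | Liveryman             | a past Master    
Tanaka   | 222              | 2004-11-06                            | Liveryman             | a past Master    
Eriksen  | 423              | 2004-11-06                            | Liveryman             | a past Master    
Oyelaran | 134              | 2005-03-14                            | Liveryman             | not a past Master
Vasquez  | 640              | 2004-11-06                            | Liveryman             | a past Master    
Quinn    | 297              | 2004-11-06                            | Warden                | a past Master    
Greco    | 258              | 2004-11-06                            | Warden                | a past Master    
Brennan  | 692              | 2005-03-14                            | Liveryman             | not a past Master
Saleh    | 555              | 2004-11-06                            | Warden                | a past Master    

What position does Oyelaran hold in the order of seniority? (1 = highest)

9

By the first rule: Greco, Quinn, Saleh, Eriksen, Farouk, Tanaka and Vasquez (each a past Master); then Brennan and Oyelaran (both not a past Master).
Greco, Quinn, Saleh, Eriksen, Farouk, Tanaka and Vasquez all have date of admission to current standing 2004-11-06, so the next rule applies.
Among Greco, Quinn, Saleh, Eriksen, Farouk, Tanaka and Vasquez, by standing in the guild: Greco, Quinn and Saleh (Warden) before Eriksen, Farouk, Tanaka and Vasquez (Liveryman).
Among Greco, Quinn and Saleh, alphabetically by surname: Greco before Quinn before Saleh.
Among Eriksen, Farouk, Tanaka and Vasquez, alphabetically by surname: Eriksen before Farouk before Tanaka before Vasquez.
Brennan and Oyelaran both have date of admission to current standing 2005-03-14, so the next rule applies.
Brennan and Oyelaran are each Liveryman, so the next rule applies.
Among Brennan and Oyelaran, alphabetically by surname: Brennan before Oyelaran.
Order: Greco, Quinn, Saleh, Eriksen, Farouk, Tanaka, Vasquez, Brennan, Oyelaran. So position 9.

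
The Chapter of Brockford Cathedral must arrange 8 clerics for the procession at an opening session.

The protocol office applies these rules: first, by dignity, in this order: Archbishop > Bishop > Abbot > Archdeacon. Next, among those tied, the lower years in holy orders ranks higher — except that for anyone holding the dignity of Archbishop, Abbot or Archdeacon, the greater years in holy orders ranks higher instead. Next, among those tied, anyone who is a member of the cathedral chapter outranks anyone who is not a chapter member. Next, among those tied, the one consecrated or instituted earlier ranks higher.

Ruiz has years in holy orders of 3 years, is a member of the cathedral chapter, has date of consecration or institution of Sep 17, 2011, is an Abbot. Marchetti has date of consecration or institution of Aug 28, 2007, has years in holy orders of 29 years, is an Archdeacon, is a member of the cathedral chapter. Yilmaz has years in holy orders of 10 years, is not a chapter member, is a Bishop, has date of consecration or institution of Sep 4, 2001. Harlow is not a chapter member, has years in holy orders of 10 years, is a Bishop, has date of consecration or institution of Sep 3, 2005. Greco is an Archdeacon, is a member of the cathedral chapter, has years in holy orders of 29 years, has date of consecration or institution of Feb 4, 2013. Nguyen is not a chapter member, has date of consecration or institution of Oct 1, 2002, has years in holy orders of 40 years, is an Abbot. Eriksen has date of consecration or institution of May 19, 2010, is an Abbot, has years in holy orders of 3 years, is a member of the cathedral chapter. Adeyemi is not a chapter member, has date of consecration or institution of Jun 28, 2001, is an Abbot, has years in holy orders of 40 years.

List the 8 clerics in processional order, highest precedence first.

Yilmaz, Harlow, Adeyemi, Nguyen, Eriksen, Ruiz, Marchetti, Greco

By dignity: Yilmaz and Harlow (Bishop); then Adeyemi, Nguyen, Eriksen and Ruiz (Abbot); then Marchetti and Greco (Archdeacon).
Yilmaz and Harlow both have years in holy orders 10 years, so the next rule applies.
Yilmaz and Harlow are each not a chapter member, so the next rule applies.
Among Yilmaz and Harlow, by date of consecration or institution (earlier first): Yilmaz (Sep 4, 2001) before Harlow (Sep 3, 2005).
Among Adeyemi, Nguyen, Eriksen and Ruiz, by years in holy orders (higher first) (reversed rule for this group): Adeyemi and Nguyen (40 years) before Eriksen and Ruiz (3 years).
Adeyemi and Nguyen are each not a chapter member, so the next rule applies.
Among Adeyemi and Nguyen, by date of consecration or institution (earlier first): Adeyemi (Jun 28, 2001) before Nguyen (Oct 1, 2002).
Eriksen and Ruiz are each a member of the cathedral chapter, so the next rule applies.
Among Eriksen and Ruiz, by date of consecration or institution (earlier first): Eriksen (May 19, 2010) before Ruiz (Sep 17, 2011).
Marchetti and Greco both have years in holy orders 29 years, so the next rule applies.
Marchetti and Greco are each a member of the cathedral chapter, so the next rule applies.
Among Marchetti and Greco, by date of consecration or institution (earlier first): Marchetti (Aug 28, 2007) before Greco (Feb 4, 2013).
Full order: Yilmaz, Harlow, Adeyemi, Nguyen, Eriksen, Ruiz, Marchetti, Greco.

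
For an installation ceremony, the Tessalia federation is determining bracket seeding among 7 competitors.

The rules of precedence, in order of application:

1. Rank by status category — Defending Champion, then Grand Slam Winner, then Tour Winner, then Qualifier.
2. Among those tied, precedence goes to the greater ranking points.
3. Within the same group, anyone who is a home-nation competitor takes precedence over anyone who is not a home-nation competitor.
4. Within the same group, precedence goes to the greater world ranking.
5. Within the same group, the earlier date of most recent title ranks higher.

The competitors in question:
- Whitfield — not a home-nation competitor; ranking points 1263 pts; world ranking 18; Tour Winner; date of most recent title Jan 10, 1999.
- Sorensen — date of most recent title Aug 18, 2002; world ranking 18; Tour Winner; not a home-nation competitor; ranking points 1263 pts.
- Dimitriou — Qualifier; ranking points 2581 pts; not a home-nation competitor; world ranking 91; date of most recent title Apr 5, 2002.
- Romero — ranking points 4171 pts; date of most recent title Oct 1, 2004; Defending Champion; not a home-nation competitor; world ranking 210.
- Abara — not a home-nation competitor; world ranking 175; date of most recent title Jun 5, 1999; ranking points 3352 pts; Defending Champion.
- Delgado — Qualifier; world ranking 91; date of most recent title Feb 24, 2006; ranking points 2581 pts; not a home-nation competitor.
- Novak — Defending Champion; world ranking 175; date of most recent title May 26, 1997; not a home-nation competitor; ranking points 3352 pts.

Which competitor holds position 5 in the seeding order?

By status category: Romero, Novak and Abara (Defending Champion); then Whitfield and Sorensen (Tour Winner); then Dimitriou and Delgado (Qualifier).
Among Romero, Novak and Abara, by ranking points (higher first): Romero (4171 pts) before Novak and Abara (3352 pts).
Novak and Abara are each not a home-nation competitor, so the next rule applies.
Novak and Abara both have world ranking 175, so the next rule applies.
Among Novak and Abara, by date of most recent title (earlier first): Novak (May 26, 1997) before Abara (Jun 5, 1999).
Whitfield and Sorensen both have ranking points 1263 pts, so the next rule applies.
Whitfield and Sorensen are each not a home-nation competitor, so the next rule applies.
Whitfield and Sorensen both have world ranking 18, so the next rule applies.
Among Whitfield and Sorensen, by date of most recent title (earlier first): Whitfield (Jan 10, 1999) before Sorensen (Aug 18, 2002).
Dimitriou and Delgado both have ranking points 2581 pts, so the next rule applies.
Dimitriou and Delgado are each not a home-nation competitor, so the next rule applies.
Dimitriou and Delgado both have world ranking 91, so the next rule applies.
Among Dimitriou and Delgado, by date of most recent title (earlier first): Dimitriou (Apr 5, 2002) before Delgado (Feb 24, 2006).
Order: Romero, Novak, Abara, Whitfield, Sorensen, Dimitriou, Delgado.

Sorensen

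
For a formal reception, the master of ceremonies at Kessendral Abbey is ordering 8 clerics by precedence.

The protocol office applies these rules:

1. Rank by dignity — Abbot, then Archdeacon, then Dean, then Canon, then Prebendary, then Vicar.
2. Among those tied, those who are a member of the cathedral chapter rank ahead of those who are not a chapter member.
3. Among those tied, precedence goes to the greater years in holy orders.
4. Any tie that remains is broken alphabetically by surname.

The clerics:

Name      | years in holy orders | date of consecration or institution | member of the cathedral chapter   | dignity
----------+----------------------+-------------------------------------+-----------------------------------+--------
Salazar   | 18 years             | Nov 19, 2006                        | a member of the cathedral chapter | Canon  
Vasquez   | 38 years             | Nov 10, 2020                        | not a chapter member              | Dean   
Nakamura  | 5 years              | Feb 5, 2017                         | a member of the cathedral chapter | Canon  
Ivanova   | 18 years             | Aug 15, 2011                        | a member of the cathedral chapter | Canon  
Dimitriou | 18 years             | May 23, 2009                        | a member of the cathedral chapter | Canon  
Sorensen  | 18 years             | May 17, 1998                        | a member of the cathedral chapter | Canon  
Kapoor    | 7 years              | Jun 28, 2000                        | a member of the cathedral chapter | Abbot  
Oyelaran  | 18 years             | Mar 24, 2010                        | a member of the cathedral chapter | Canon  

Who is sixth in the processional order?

By dignity: Kapoor (Abbot); then Vasquez (Dean); then Dimitriou, Ivanova, Oyelaran, Salazar, Sorensen and Nakamura (Canon).
Dimitriou, Ivanova, Oyelaran, Salazar, Sorensen and Nakamura are each a member of the cathedral chapter, so the next rule applies.
Among Dimitriou, Ivanova, Oyelaran, Salazar, Sorensen and Nakamura, by years in holy orders (higher first): Dimitriou, Ivanova, Oyelaran, Salazar and Sorensen (18 years) before Nakamura (5 years).
Among Dimitriou, Ivanova, Oyelaran, Salazar and Sorensen, alphabetically by surname: Dimitriou before Ivanova before Oyelaran before Salazar before Sorensen.
Order: Kapoor, Vasquez, Dimitriou, Ivanova, Oyelaran, Salazar, Sorensen, Nakamura.

Salazar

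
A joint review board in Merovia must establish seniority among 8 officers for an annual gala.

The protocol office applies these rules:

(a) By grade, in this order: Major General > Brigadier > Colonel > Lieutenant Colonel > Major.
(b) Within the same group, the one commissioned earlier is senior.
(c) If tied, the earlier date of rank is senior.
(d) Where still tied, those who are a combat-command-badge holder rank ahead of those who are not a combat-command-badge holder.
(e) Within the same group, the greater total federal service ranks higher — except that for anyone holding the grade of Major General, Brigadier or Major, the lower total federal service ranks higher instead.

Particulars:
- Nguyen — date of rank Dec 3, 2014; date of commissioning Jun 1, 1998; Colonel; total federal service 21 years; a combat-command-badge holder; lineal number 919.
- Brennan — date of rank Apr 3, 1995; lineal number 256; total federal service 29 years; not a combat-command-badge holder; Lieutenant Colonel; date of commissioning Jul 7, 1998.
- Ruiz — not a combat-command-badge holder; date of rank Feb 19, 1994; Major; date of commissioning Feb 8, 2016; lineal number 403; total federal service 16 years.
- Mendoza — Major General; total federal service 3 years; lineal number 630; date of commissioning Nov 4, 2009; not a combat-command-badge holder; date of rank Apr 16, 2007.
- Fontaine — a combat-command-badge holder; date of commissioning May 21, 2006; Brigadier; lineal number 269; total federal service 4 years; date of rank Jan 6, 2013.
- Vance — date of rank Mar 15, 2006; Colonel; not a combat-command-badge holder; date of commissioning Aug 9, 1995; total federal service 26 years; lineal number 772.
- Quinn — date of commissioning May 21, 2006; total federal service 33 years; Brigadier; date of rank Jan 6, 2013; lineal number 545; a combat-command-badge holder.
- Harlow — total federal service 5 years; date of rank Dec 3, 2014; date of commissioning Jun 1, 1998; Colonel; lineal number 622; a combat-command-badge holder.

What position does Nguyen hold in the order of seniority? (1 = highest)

5

By grade: Mendoza (Major General); then Fontaine and Quinn (Brigadier); then Vance, Nguyen and Harlow (Colonel); then Brennan (Lieutenant Colonel); then Ruiz (Major).
Fontaine and Quinn both have date of commissioning May 21, 2006, so the next rule applies.
Fontaine and Quinn both have date of rank Jan 6, 2013, so the next rule applies.
Fontaine and Quinn are each a combat-command-badge holder, so the next rule applies.
Among Fontaine and Quinn, by total federal service (lower first) (reversed rule for this group): Fontaine (4 years) before Quinn (33 years).
Among Vance, Nguyen and Harlow, by date of commissioning (earlier first): Vance (Aug 9, 1995) before Nguyen and Harlow (Jun 1, 1998).
Nguyen and Harlow both have date of rank Dec 3, 2014, so the next rule applies.
Nguyen and Harlow are each a combat-command-badge holder, so the next rule applies.
Among Nguyen and Harlow, by total federal service (higher first): Nguyen (21 years) before Harlow (5 years).
Order: Mendoza, Fontaine, Quinn, Vance, Nguyen, Harlow, Brennan, Ruiz. So position 5.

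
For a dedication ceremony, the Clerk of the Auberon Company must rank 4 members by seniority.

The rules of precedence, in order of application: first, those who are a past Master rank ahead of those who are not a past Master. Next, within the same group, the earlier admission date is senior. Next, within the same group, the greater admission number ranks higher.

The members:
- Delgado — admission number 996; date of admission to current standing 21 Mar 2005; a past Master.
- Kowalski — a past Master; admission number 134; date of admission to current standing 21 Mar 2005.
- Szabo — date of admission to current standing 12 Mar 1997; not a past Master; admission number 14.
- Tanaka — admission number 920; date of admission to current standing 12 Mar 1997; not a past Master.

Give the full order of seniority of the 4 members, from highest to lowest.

Delgado, Kowalski, Tanaka, Szabo

By the first rule: Delgado and Kowalski (both a past Master); then Tanaka and Szabo (both not a past Master).
Delgado and Kowalski both have date of admission to current standing 21 Mar 2005, so the next rule applies.
Among Delgado and Kowalski, by admission number (higher first): Delgado (996) before Kowalski (134).
Tanaka and Szabo both have date of admission to current standing 12 Mar 1997, so the next rule applies.
Among Tanaka and Szabo, by admission number (higher first): Tanaka (920) before Szabo (14).
Full order: Delgado, Kowalski, Tanaka, Szabo.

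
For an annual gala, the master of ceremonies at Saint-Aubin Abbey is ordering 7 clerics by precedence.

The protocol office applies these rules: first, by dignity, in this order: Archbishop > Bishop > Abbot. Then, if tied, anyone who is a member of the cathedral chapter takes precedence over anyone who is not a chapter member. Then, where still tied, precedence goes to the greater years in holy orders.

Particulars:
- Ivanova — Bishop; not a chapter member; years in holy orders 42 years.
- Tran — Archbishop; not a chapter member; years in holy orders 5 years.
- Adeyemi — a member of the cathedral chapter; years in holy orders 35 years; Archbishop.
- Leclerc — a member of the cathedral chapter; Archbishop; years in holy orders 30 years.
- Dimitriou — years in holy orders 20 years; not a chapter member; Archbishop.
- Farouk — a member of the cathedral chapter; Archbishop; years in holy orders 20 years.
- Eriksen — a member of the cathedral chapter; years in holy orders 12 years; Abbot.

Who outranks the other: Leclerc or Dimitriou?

By dignity: Adeyemi, Leclerc, Farouk, Dimitriou and Tran (Archbishop); then Ivanova (Bishop); then Eriksen (Abbot).
Among Adeyemi, Leclerc, Farouk, Dimitriou and Tran, a member of the cathedral chapter before not a chapter member: Adeyemi, Leclerc and Farouk (a member of the cathedral chapter) before Dimitriou and Tran (not a chapter member).
Among Adeyemi, Leclerc and Farouk, by years in holy orders (higher first): Adeyemi (35 years) before Leclerc (30 years) before Farouk (20 years).
Among Dimitriou and Tran, by years in holy orders (higher first): Dimitriou (20 years) before Tran (5 years).
So Leclerc takes precedence.

Leclerc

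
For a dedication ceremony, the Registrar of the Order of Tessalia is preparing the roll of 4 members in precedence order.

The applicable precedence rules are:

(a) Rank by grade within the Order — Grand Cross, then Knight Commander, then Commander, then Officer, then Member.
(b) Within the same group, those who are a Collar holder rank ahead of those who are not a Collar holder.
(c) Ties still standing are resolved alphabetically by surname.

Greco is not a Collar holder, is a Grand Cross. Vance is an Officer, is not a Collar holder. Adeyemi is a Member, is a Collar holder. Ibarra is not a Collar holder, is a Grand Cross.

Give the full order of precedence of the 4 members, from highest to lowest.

By grade within the Order: Greco and Ibarra (Grand Cross); then Vance (Officer); then Adeyemi (Member).
Greco and Ibarra are each not a Collar holder, so the next rule applies.
Among Greco and Ibarra, alphabetically by surname: Greco before Ibarra.
Full order: Greco, Ibarra, Vance, Adeyemi.

Greco, Ibarra, Vance, Adeyemi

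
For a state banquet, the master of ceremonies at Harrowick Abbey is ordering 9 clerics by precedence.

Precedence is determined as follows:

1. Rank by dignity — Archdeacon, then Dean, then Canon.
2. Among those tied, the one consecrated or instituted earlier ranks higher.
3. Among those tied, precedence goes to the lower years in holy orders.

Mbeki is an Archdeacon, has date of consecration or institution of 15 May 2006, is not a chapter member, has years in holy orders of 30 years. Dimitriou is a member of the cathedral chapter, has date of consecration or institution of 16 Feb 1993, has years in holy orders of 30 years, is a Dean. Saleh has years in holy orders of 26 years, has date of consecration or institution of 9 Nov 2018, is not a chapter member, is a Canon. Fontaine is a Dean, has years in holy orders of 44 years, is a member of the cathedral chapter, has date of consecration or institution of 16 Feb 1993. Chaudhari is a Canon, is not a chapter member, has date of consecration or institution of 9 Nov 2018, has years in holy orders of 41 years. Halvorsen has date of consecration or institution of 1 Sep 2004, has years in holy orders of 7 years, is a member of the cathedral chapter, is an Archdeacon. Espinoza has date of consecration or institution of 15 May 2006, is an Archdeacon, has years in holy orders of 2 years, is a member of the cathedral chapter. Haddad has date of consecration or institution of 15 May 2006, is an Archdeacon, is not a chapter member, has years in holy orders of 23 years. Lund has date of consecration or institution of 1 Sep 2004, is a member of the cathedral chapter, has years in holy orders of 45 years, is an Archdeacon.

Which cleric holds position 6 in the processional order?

By dignity: Halvorsen, Lund, Espinoza, Haddad and Mbeki (Archdeacon); then Dimitriou and Fontaine (Dean); then Saleh and Chaudhari (Canon).
Among Halvorsen, Lund, Espinoza, Haddad and Mbeki, by date of consecration or institution (earlier first): Halvorsen and Lund (1 Sep 2004) before Espinoza, Haddad and Mbeki (15 May 2006).
Among Halvorsen and Lund, by years in holy orders (lower first): Halvorsen (7 years) before Lund (45 years).
Among Espinoza, Haddad and Mbeki, by years in holy orders (lower first): Espinoza (2 years) before Haddad (23 years) before Mbeki (30 years).
Dimitriou and Fontaine both have date of consecration or institution 16 Feb 1993, so the next rule applies.
Among Dimitriou and Fontaine, by years in holy orders (lower first): Dimitriou (30 years) before Fontaine (44 years).
Saleh and Chaudhari both have date of consecration or institution 9 Nov 2018, so the next rule applies.
Among Saleh and Chaudhari, by years in holy orders (lower first): Saleh (26 years) before Chaudhari (41 years).
Order: Halvorsen, Lund, Espinoza, Haddad, Mbeki, Dimitriou, Fontaine, Saleh, Chaudhari.

Dimitriou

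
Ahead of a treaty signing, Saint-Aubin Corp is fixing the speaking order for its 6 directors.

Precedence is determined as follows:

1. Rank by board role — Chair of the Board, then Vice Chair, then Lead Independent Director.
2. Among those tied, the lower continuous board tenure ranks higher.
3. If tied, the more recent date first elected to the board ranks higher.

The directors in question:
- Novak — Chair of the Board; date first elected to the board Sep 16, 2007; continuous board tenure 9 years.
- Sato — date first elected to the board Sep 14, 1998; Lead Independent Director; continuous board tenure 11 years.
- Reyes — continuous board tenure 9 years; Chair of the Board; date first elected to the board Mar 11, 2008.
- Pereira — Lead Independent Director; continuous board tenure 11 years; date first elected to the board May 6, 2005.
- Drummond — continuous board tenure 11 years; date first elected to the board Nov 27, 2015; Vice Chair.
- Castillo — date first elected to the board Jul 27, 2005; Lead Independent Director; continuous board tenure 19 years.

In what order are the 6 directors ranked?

Reyes, Novak, Drummond, Pereira, Sato, Castillo

By board role: Reyes and Novak (Chair of the Board); then Drummond (Vice Chair); then Pereira, Sato and Castillo (Lead Independent Director).
Reyes and Novak both have continuous board tenure 9 years, so the next rule applies.
Among Reyes and Novak, by date first elected to the board (later first): Reyes (Mar 11, 2008) before Novak (Sep 16, 2007).
Among Pereira, Sato and Castillo, by continuous board tenure (lower first): Pereira and Sato (11 years) before Castillo (19 years).
Among Pereira and Sato, by date first elected to the board (later first): Pereira (May 6, 2005) before Sato (Sep 14, 1998).
Full order: Reyes, Novak, Drummond, Pereira, Sato, Castillo.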